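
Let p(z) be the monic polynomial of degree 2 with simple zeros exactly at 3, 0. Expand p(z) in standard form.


The polynomial is p(z) = ∏_{α ∈ S} (z − α), where S = {3, 0}.
Expanding the product yields: p(z) = z^2 -3·z.
The resulting polynomial has degree 2 and real coefficients as required.

p(z) = z^2 -3·z.


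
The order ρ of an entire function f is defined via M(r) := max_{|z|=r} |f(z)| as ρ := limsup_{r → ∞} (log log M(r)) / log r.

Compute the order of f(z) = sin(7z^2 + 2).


Write sin(w) = (e^{iw} ± e^{−iw})/(2 or 2i), so |sin(w)| ≤ e^{|w|}. With w = 7z^2 + 2, |w| ≤ 7r^2 + 2 on |z|=r, giving M(r) ≤ e^{7r^2 + 2} and ρ ≤ 2. For the lower bound, choose z on |z|=r with 7z^2 purely imaginary of modulus 7r^2; then |sin(7z^2 + 2)| grows like e^{7r^2}/2, so ρ ≥ 2. Hence ρ = 2.
Therefore ρ = 2.

Order ρ = 2.


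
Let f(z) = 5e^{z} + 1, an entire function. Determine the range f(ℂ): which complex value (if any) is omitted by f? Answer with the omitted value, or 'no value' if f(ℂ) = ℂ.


Little Picard bounds the complement of f(ℂ) to at most one point.
e^{z} is never zero on ℂ, so 5·e^{z} takes every value in ℂ ∖ {0}. Adding 1 shifts the range to ℂ ∖ {1}. Thus f omits exactly the value 1.

Omitted value: 1.


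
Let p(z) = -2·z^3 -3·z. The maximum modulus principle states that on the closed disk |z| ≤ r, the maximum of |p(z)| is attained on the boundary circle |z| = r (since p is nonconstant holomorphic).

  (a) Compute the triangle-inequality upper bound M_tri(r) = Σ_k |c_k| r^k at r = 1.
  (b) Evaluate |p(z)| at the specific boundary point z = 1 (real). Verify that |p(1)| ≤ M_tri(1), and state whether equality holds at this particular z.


Coefficients: c_0 = 0, c_1 = -3, c_2 = 0, c_3 = -2. Radius r = 1.
Part (a). Triangle bound: M_tri(r) = Σ_k |c_k| r^k
  = |0|·1^0 + |-3|·1^1 + |0|·1^2 + |-2|·1^3
  = 0 + 3 + 0 + 2 = 5.
This bounds M(r) := max_{|z|=r} |p(z)| from above; equality holds iff all terms c_k z^k can be made to align in phase at a single z on |z|=r.
Part (b). At z = 1 (real, on the circle |z| = r):
  p(1) = (0)·1^0 + (-3)·1^1 + (0)·1^2 + (-2)·1^3 = -5.
  |p(1)| = 5.
Since all nonzero coefficients share the same sign, |p(1)| = 5 = M_tri(1); the triangle bound is attained at z = 1, so in fact M(r) = 5.

M_tri(1) = 5; |p(1)| = 5; equality at z=1: yes.


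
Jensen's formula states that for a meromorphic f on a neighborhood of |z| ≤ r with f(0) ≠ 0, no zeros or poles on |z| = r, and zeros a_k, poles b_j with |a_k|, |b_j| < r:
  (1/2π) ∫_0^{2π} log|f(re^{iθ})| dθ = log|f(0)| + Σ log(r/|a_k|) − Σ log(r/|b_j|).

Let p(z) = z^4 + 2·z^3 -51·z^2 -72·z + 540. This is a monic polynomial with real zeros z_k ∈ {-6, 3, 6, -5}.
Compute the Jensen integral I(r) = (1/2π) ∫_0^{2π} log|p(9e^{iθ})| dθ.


Zeros: -6, -5, 3, 6; r = 9.
Inside |z| < r: -6, -5, 3, 6. Outside (|z| ≥ r): ∅.
p(0) = 540, so log|p(0)| = log(540) = 6.2916.
Apply Jensen: I(r) = log|p(0)| + Σ_k log(r/|z_k|), summed over zeros inside |z| < r.
  log(r/|z_k|) for z_k = -6: log(9/6) = 0.4055
  log(r/|z_k|) for z_k = 3: log(9/3) = 1.0986
  log(r/|z_k|) for z_k = 6: log(9/6) = 0.4055
  log(r/|z_k|) for z_k = -5: log(9/5) = 0.5878
Sum over inside zeros: 2.4973.
I(r) = log|p(0)| + (inside sum) = 6.2916 + 2.4973 = 8.7889.
Closed form (all zeros inside, monic): I(r) = n·log(r) = 4·log(9) = 8.7889. ✓

I(r) ≈ 8.7889.


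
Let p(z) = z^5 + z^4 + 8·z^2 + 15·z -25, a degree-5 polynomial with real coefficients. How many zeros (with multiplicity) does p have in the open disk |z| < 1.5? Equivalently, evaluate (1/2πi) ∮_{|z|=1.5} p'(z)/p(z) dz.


The zeros of p are: (-2 + 1i), (-2 - 1i), (1 + 2i), (1 - 2i), 1.
Their magnitudes are: 2.236, 2.236, 2.236, 2.236, 1.
Zeros with |z| < R = 1.5: 1.
Count = 1.
By the argument principle, (1/2πi) ∮_{|z|=R} p'(z)/p(z) dz equals exactly this count.

Number of zeros inside |z| < 1.5: 1.


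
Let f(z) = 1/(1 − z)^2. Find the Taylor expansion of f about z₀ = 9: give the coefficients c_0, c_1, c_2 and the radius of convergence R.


Let w = z − z₀, so z = z₀ + w.
Then 1 − z = 1 − (z₀ + w) = (1 − z₀) − w = -8 − w.
f(z) = 1/(-8 − w)^2 = (1/(-8)^2) · (1 − w/(-8))^{−2}.
By the binomial series (1−u)^{−2} = Σ_{n≥0} C(n+1, 1) u^n for |u|<1, with u = w/(-8):
  c_n = C(n+1, 1) / (-8)^(n+2).
  c_0 = 1/(-8)^2 = 1/64.
  c_1 = 2/(-8)^3 = -1/256.
  c_2 = 3/(-8)^4 = 3/4096.
The series is valid for |w/d| < 1, i.e. |z − z₀| < |d|.
Radius of convergence: R = |1 − z₀| = |-8| = 8 (distance from z₀ to the singularity z = 1).

c_0 = 1/64, c_1 = -1/256, c_2 = 3/4096; R = 8.


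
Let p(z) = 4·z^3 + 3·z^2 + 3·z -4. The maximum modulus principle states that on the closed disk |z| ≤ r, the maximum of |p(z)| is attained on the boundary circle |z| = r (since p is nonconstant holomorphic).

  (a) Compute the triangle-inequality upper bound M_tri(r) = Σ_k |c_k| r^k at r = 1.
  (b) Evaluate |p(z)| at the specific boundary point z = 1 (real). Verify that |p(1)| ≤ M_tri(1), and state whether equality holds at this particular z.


Coefficients: c_0 = -4, c_1 = 3, c_2 = 3, c_3 = 4. Radius r = 1.
Part (a). Triangle bound: M_tri(r) = Σ_k |c_k| r^k
  = |-4|·1^0 + |3|·1^1 + |3|·1^2 + |4|·1^3
  = 4 + 3 + 3 + 4 = 14.
This bounds M(r) := max_{|z|=r} |p(z)| from above; equality holds iff all terms c_k z^k can be made to align in phase at a single z on |z|=r.
Part (b). At z = 1 (real, on the circle |z| = r):
  p(1) = (-4)·1^0 + (3)·1^1 + (3)·1^2 + (4)·1^3 = 6.
  |p(1)| = 6.
Check: |p(1)| = 6 ≤ 14 = M_tri(1). ✓ Equality does not hold at z = 1 (the coefficients have mixed signs, so the terms do not all align in phase there).

M_tri(1) = 14; |p(1)| = 6; equality at z=1: no.


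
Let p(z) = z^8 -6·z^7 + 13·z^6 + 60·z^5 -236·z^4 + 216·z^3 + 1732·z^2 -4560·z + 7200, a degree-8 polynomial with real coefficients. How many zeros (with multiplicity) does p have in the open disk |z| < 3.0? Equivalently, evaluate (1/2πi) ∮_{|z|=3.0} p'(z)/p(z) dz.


The zeros of p are: (1 + 2i), (1 - 2i), (3 + 3i), (3 - 3i), (-3 + 1i), (-3 - 1i), (2 + 2i), (2 - 2i).
Their magnitudes are: 2.236, 2.236, 4.243, 4.243, 3.162, 3.162, 2.828, 2.828.
Zeros with |z| < R = 3.0: (1 + 2i), (1 - 2i), (2 + 2i), (2 - 2i).
Count = 4.
By the argument principle, (1/2πi) ∮_{|z|=R} p'(z)/p(z) dz equals exactly this count.

Number of zeros inside |z| < 3.0: 4.


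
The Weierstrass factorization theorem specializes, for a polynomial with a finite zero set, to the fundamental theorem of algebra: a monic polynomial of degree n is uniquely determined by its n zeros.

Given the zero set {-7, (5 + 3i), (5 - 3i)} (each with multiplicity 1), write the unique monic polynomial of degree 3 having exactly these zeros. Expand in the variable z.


The polynomial is p(z) = ∏_{α ∈ S} (z − α), where S = {-7, (5 + 3i), (5 - 3i)}.
Expanding the product yields: p(z) = z^3 -3·z^2 -36·z + 238.
Note conjugate pairs combine to real quadratics: (z − (5+3i))(z − (5−3i)) = z² − 10z + 34.
The resulting polynomial has degree 3 and real coefficients as required.

p(z) = z^3 -3·z^2 -36·z + 238.


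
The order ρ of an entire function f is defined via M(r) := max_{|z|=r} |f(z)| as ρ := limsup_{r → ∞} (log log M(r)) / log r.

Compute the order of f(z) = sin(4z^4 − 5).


Write sin(w) = (e^{iw} ± e^{−iw})/(2 or 2i), so |sin(w)| ≤ e^{|w|}. With w = 4z^4 − 5, |w| ≤ 4r^4 + 5 on |z|=r, giving M(r) ≤ e^{4r^4 + 5} and ρ ≤ 4. For the lower bound, choose z on |z|=r with 4z^4 purely imaginary of modulus 4r^4; then |sin(4z^4 − 5)| grows like e^{4r^4}/2, so ρ ≥ 4. Hence ρ = 4.
Therefore ρ = 4.

Order ρ = 4.


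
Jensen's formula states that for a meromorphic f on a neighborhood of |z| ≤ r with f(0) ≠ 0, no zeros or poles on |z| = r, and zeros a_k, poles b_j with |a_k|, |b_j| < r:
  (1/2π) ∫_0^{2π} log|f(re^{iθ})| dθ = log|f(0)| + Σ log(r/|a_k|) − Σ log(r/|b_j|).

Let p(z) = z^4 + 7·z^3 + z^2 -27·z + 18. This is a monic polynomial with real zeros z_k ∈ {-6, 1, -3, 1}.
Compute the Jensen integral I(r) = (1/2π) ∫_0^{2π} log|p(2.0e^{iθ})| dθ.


Zeros: -6, -3, 1, 1; r = 2.0.
Inside |z| < r: 1, 1. Outside (|z| ≥ r): -6, -3.
p(0) = 18, so log|p(0)| = log(18) = 2.8904.
Apply Jensen: I(r) = log|p(0)| + Σ_k log(r/|z_k|), summed over zeros inside |z| < r.
  log(r/|z_k|) for z_k = 1: log(2.0/1) = 0.6931
  log(r/|z_k|) for z_k = 1: log(2.0/1) = 0.6931
  Outside zeros (-6, -3) contribute nothing to the Jensen sum.
Sum over inside zeros: 1.3863.
I(r) = log|p(0)| + (inside sum) = 2.8904 + 1.3863 = 4.2767.
Note: since some zeros are outside |z| ≤ r, the simplified n·log(r) form does NOT apply — only the inside zeros contribute.

I(r) ≈ 4.2767.


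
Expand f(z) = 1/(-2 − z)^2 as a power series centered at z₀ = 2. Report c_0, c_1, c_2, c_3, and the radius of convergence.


Let w = z − z₀, so z = z₀ + w.
Then -2 − z = -2 − (z₀ + w) = (-2 − z₀) − w = -4 − w.
f(z) = 1/(-4 − w)^2 = (1/(-4)^2) · (1 − w/(-4))^{−2}.
By the binomial series (1−u)^{−2} = Σ_{n≥0} C(n+1, 1) u^n for |u|<1, with u = w/(-4):
  c_n = C(n+1, 1) / (-4)^(n+2).
  c_0 = 1/(-4)^2 = 1/16.
  c_1 = 2/(-4)^3 = -1/32.
  c_2 = 3/(-4)^4 = 3/256.
  c_3 = 4/(-4)^5 = -1/256.
The series is valid for |w/d| < 1, i.e. |z − z₀| < |d|.
Radius of convergence: R = |-2 − z₀| = |-4| = 4 (distance from z₀ to the singularity z = -2).

c_0 = 1/16, c_1 = -1/32, c_2 = 3/256, c_3 = -1/256; R = 4.


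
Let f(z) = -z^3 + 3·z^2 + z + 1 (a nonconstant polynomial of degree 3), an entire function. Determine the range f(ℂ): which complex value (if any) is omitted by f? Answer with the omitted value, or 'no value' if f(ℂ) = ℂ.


Little Picard bounds the complement of f(ℂ) to at most one point.
For every w ∈ ℂ, the equation p(z) − w = 0 is a nonconstant polynomial in z and hence has at least one root by the fundamental theorem of algebra. So p is surjective onto ℂ, omitting no value.

Omitted value: no value.


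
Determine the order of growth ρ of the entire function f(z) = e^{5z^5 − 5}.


|e^{5z^5 − 5}| = e^{Re(5·z^5) + -5} ≤ e^{5|z|^5 + -5} = e^{5r^5 + -5} on |z| = r, so ρ ≤ 5. Choosing z on |z|=r so that 5·z^5 is real positive (always possible by picking arg z appropriately) gives |f(z)| = e^{5r^5 + -5}, matching the bound. The additive constant -5 does not affect log log M(r) ~ 5·log r. Hence ρ = 5.
Therefore ρ = 5.

Order ρ = 5.


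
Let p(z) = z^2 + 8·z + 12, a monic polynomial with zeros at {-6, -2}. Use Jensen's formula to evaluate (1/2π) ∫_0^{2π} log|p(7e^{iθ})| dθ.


Zeros: -6, -2; r = 7.
Inside |z| < r: -6, -2. Outside (|z| ≥ r): ∅.
p(0) = 12, so log|p(0)| = log(12) = 2.4849.
Apply Jensen: I(r) = log|p(0)| + Σ_k log(r/|z_k|), summed over zeros inside |z| < r.
  log(r/|z_k|) for z_k = -6: log(7/6) = 0.1542
  log(r/|z_k|) for z_k = -2: log(7/2) = 1.2528
Sum over inside zeros: 1.4069.
I(r) = log|p(0)| + (inside sum) = 2.4849 + 1.4069 = 3.8918.
Closed form (all zeros inside, monic): I(r) = n·log(r) = 2·log(7) = 3.8918. ✓

I(r) ≈ 3.8918.


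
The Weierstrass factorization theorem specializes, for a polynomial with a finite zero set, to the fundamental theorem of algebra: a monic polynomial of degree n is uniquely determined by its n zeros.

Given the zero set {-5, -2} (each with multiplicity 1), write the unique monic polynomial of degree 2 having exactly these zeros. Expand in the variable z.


The polynomial is p(z) = ∏_{α ∈ S} (z − α), where S = {-5, -2}.
Expanding the product yields: p(z) = z^2 + 7·z + 10.
The resulting polynomial has degree 2 and real coefficients as required.

p(z) = z^2 + 7·z + 10.


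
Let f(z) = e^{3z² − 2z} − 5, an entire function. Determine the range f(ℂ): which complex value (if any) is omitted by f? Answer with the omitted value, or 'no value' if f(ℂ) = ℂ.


Little Picard bounds the complement of f(ℂ) to at most one point.
The exponent g(z) = 3z² − 2z is a nonconstant polynomial, hence surjective onto ℂ. So e^{g(z)} takes every value in {e^w : w ∈ ℂ} = ℂ ∖ {0}. Adding -5 shifts the range to ℂ ∖ {-5}. f omits exactly -5.

Omitted value: -5.


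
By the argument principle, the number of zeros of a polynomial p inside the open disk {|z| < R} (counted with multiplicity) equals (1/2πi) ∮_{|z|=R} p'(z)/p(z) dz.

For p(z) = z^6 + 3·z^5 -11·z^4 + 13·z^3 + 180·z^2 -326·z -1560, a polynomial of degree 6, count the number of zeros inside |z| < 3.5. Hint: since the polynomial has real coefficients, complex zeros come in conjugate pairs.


The zeros of p are: (2 + 3i), (2 - 3i), (-3 + 1i), (-3 - 1i), 3, -4.
Their magnitudes are: 3.606, 3.606, 3.162, 3.162, 3, 4.
Zeros with |z| < R = 3.5: (-3 + 1i), (-3 - 1i), 3.
Count = 3.
By the argument principle, (1/2πi) ∮_{|z|=R} p'(z)/p(z) dz equals exactly this count.

Number of zeros inside |z| < 3.5: 3.


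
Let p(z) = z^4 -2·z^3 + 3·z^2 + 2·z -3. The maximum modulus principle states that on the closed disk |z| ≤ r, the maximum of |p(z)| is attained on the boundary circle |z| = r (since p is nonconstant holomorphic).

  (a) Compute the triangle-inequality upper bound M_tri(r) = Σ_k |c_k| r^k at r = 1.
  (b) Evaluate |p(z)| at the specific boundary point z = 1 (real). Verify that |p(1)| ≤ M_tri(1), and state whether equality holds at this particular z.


Coefficients: c_0 = -3, c_1 = 2, c_2 = 3, c_3 = -2, c_4 = 1. Radius r = 1.
Part (a). Triangle bound: M_tri(r) = Σ_k |c_k| r^k
  = |-3|·1^0 + |2|·1^1 + |3|·1^2 + |-2|·1^3 + |1|·1^4
  = 3 + 2 + 3 + 2 + 1 = 11.
This bounds M(r) := max_{|z|=r} |p(z)| from above; equality holds iff all terms c_k z^k can be made to align in phase at a single z on |z|=r.
Part (b). At z = 1 (real, on the circle |z| = r):
  p(1) = (-3)·1^0 + (2)·1^1 + (3)·1^2 + (-2)·1^3 + (1)·1^4 = 1.
  |p(1)| = 1.
Check: |p(1)| = 1 ≤ 11 = M_tri(1). ✓ Equality does not hold at z = 1 (the coefficients have mixed signs, so the terms do not all align in phase there).

M_tri(1) = 11; |p(1)| = 1; equality at z=1: no.


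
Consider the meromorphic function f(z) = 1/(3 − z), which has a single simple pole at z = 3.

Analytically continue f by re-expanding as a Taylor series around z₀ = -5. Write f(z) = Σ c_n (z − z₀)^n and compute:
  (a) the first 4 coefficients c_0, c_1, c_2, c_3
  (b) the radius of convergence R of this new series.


Let w = z − z₀, so z = z₀ + w.
Then 3 − z = 3 − (z₀ + w) = (3 − z₀) − w = 8 − w.
f(z) = 1/(8 − w) = (1/(8)) · 1/(1 − w/(8)) = Σ_{n≥0} w^n / (8)^(n+1).
So c_n = 1/(8)^(n+1):
  c_0 = 1/(8)^1 = 1/8.
  c_1 = 1/(8)^2 = 1/64.
  c_2 = 1/(8)^3 = 1/512.
  c_3 = 1/(8)^4 = 1/4096.
The series is valid for |w/d| < 1, i.e. |z − z₀| < |d|.
Radius of convergence: R = |3 − z₀| = |8| = 8 (distance from z₀ to the singularity z = 3).

c_0 = 1/8, c_1 = 1/64, c_2 = 1/512, c_3 = 1/4096; R = 8.


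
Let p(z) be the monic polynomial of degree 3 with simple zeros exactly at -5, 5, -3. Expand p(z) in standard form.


The polynomial is p(z) = ∏_{α ∈ S} (z − α), where S = {-5, 5, -3}.
Expanding the product yields: p(z) = z^3 + 3·z^2 -25·z -75.
The resulting polynomial has degree 3 and real coefficients as required.

p(z) = z^3 + 3·z^2 -25·z -75.


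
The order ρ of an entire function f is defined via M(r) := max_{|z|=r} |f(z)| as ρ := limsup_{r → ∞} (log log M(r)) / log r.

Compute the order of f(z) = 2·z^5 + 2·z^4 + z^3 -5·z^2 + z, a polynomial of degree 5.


|f(z)| ≤ Σ|c_k|·r^k = O(r^5) as r → ∞. Polynomial growth is O(e^{r^ε}) for every ε > 0 (since r^5/e^{r^ε} → 0), so ρ ≤ ε for all ε > 0, i.e. ρ = 0. Every nonconstant polynomial has order 0.
Therefore ρ = 0.

Order ρ = 0.


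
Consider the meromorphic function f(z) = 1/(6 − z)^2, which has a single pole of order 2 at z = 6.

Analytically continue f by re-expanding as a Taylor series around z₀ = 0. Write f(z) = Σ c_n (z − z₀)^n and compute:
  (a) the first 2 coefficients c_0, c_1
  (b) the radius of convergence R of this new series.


Let w = z − z₀, so z = z₀ + w.
Then 6 − z = 6 − (z₀ + w) = (6 − z₀) − w = 6 − w.
f(z) = 1/(6 − w)^2 = (1/(6)^2) · (1 − w/(6))^{−2}.
By the binomial series (1−u)^{−2} = Σ_{n≥0} C(n+1, 1) u^n for |u|<1, with u = w/(6):
  c_n = C(n+1, 1) / (6)^(n+2).
  c_0 = 1/(6)^2 = 1/36.
  c_1 = 2/(6)^3 = 1/108.
The series is valid for |w/d| < 1, i.e. |z − z₀| < |d|.
Radius of convergence: R = |6 − z₀| = |6| = 6 (distance from z₀ to the singularity z = 6).

c_0 = 1/36, c_1 = 1/108; R = 6.


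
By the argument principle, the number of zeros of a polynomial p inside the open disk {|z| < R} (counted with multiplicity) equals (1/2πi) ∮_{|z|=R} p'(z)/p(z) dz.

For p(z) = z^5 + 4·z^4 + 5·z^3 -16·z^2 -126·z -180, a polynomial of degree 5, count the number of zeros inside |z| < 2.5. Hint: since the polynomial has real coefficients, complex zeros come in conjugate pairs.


The zeros of p are: -2, 3, -3, (-1 + 3i), (-1 - 3i).
Their magnitudes are: 2, 3, 3, 3.162, 3.162.
Zeros with |z| < R = 2.5: -2.
Count = 1.
By the argument principle, (1/2πi) ∮_{|z|=R} p'(z)/p(z) dz equals exactly this count.

Number of zeros inside |z| < 2.5: 1.


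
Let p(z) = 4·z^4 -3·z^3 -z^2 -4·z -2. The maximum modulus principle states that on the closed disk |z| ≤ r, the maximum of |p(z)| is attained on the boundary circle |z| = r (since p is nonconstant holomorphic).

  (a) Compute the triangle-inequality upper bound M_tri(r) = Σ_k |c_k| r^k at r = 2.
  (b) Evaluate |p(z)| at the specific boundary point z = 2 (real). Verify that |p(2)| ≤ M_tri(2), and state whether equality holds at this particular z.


Coefficients: c_0 = -2, c_1 = -4, c_2 = -1, c_3 = -3, c_4 = 4. Radius r = 2.
Part (a). Triangle bound: M_tri(r) = Σ_k |c_k| r^k
  = |-2|·2^0 + |-4|·2^1 + |-1|·2^2 + |-3|·2^3 + |4|·2^4
  = 2 + 8 + 4 + 24 + 64 = 102.
This bounds M(r) := max_{|z|=r} |p(z)| from above; equality holds iff all terms c_k z^k can be made to align in phase at a single z on |z|=r.
Part (b). At z = 2 (real, on the circle |z| = r):
  p(2) = (-2)·2^0 + (-4)·2^1 + (-1)·2^2 + (-3)·2^3 + (4)·2^4 = 26.
  |p(2)| = 26.
Check: |p(2)| = 26 ≤ 102 = M_tri(2). ✓ Equality does not hold at z = 2 (the coefficients have mixed signs, so the terms do not all align in phase there).

M_tri(2) = 102; |p(2)| = 26; equality at z=2: no.


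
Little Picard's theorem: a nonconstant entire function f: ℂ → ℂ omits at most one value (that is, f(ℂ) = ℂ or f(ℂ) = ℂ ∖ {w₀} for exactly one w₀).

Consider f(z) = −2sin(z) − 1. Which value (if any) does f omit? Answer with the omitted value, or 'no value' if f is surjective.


Little Picard bounds the complement of f(ℂ) to at most one point.
sin is entire and surjective onto ℂ: for every w ∈ ℂ, sin(ζ) = w has a solution ζ ∈ ℂ (e.g., via the complex inverse arcsin). With ζ = z this gives z = ζ/(1). Then -2·sin(z) takes every value in -2·ℂ = ℂ, and adding -1 is a bijection of ℂ. So f is surjective and omits no value. (Note: only on the real line is sin bounded by [−1, 1].)

Omitted value: no value.


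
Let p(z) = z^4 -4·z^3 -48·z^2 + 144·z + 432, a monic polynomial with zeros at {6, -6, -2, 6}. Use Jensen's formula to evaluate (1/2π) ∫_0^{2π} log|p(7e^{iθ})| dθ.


Zeros: -6, -2, 6, 6; r = 7.
Inside |z| < r: -6, -2, 6, 6. Outside (|z| ≥ r): ∅.
p(0) = 432, so log|p(0)| = log(432) = 6.0684.
Apply Jensen: I(r) = log|p(0)| + Σ_k log(r/|z_k|), summed over zeros inside |z| < r.
  log(r/|z_k|) for z_k = 6: log(7/6) = 0.1542
  log(r/|z_k|) for z_k = -6: log(7/6) = 0.1542
  log(r/|z_k|) for z_k = -2: log(7/2) = 1.2528
  log(r/|z_k|) for z_k = 6: log(7/6) = 0.1542
Sum over inside zeros: 1.7152.
I(r) = log|p(0)| + (inside sum) = 6.0684 + 1.7152 = 7.7836.
Closed form (all zeros inside, monic): I(r) = n·log(r) = 4·log(7) = 7.7836. ✓

I(r) ≈ 7.7836.


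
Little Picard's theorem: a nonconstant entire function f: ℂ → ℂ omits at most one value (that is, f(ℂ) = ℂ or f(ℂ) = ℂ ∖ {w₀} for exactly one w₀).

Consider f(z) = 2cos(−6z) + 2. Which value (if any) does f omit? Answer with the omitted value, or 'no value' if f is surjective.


Little Picard bounds the complement of f(ℂ) to at most one point.
cos is entire and surjective onto ℂ: for every w ∈ ℂ, cos(ζ) = w has a solution ζ ∈ ℂ (e.g., via the complex inverse arccos). With ζ = −6z this gives z = ζ/(-6). Then 2·cos(−6z) takes every value in 2·ℂ = ℂ, and adding 2 is a bijection of ℂ. So f is surjective and omits no value. (Note: only on the real line is cos bounded by [−1, 1].)

Omitted value: no value.


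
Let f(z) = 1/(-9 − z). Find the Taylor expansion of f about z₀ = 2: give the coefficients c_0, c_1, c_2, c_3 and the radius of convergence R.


Let w = z − z₀, so z = z₀ + w.
Then -9 − z = -9 − (z₀ + w) = (-9 − z₀) − w = -11 − w.
f(z) = 1/(-11 − w) = (1/(-11)) · 1/(1 − w/(-11)) = Σ_{n≥0} w^n / (-11)^(n+1).
So c_n = 1/(-11)^(n+1):
  c_0 = 1/(-11)^1 = -1/11.
  c_1 = 1/(-11)^2 = 1/121.
  c_2 = 1/(-11)^3 = -1/1331.
  c_3 = 1/(-11)^4 = 1/14641.
The series is valid for |w/d| < 1, i.e. |z − z₀| < |d|.
Radius of convergence: R = |-9 − z₀| = |-11| = 11 (distance from z₀ to the singularity z = -9).

c_0 = -1/11, c_1 = 1/121, c_2 = -1/1331, c_3 = 1/14641; R = 11.


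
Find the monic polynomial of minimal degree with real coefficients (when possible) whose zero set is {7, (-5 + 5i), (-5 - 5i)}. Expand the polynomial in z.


The polynomial is p(z) = ∏_{α ∈ S} (z − α), where S = {7, (-5 + 5i), (-5 - 5i)}.
Expanding the product yields: p(z) = z^3 + 3·z^2 -20·z -350.
Note conjugate pairs combine to real quadratics: (z − (-5+5i))(z − (-5−5i)) = z² + 10z + 50.
The resulting polynomial has degree 3 and real coefficients as required.

p(z) = z^3 + 3·z^2 -20·z -350.


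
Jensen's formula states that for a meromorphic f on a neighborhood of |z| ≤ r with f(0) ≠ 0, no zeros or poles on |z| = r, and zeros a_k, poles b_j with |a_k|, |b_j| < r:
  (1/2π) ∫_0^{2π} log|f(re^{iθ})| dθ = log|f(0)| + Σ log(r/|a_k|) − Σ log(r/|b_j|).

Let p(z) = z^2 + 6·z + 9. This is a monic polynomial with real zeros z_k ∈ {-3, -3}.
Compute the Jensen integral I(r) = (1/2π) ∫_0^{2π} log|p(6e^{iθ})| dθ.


Zeros: -3, -3; r = 6.
Inside |z| < r: -3, -3. Outside (|z| ≥ r): ∅.
p(0) = 9, so log|p(0)| = log(9) = 2.1972.
Apply Jensen: I(r) = log|p(0)| + Σ_k log(r/|z_k|), summed over zeros inside |z| < r.
  log(r/|z_k|) for z_k = -3: log(6/3) = 0.6931
  log(r/|z_k|) for z_k = -3: log(6/3) = 0.6931
Sum over inside zeros: 1.3863.
I(r) = log|p(0)| + (inside sum) = 2.1972 + 1.3863 = 3.5835.
Closed form (all zeros inside, monic): I(r) = n·log(r) = 2·log(6) = 3.5835. ✓

I(r) ≈ 3.5835.


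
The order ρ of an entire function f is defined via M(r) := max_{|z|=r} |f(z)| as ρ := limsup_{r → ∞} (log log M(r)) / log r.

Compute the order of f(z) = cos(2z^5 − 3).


Write cos(w) = (e^{iw} ± e^{−iw})/(2 or 2i), so |cos(w)| ≤ e^{|w|}. With w = 2z^5 − 3, |w| ≤ 2r^5 + 3 on |z|=r, giving M(r) ≤ e^{2r^5 + 3} and ρ ≤ 5. For the lower bound, choose z on |z|=r with 2z^5 purely imaginary of modulus 2r^5; then |cos(2z^5 − 3)| grows like e^{2r^5}/2, so ρ ≥ 5. Hence ρ = 5.
Therefore ρ = 5.

Order ρ = 5.


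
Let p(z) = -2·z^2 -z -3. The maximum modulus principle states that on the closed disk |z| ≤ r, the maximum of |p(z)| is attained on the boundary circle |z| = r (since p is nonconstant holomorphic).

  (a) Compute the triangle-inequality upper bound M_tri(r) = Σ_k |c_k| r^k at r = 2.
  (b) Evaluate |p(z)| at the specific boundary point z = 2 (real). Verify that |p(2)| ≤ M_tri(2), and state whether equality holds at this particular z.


Coefficients: c_0 = -3, c_1 = -1, c_2 = -2. Radius r = 2.
Part (a). Triangle bound: M_tri(r) = Σ_k |c_k| r^k
  = |-3|·2^0 + |-1|·2^1 + |-2|·2^2
  = 3 + 2 + 8 = 13.
This bounds M(r) := max_{|z|=r} |p(z)| from above; equality holds iff all terms c_k z^k can be made to align in phase at a single z on |z|=r.
Part (b). At z = 2 (real, on the circle |z| = r):
  p(2) = (-3)·2^0 + (-1)·2^1 + (-2)·2^2 = -13.
  |p(2)| = 13.
Since all nonzero coefficients share the same sign, |p(2)| = 13 = M_tri(2); the triangle bound is attained at z = 2, so in fact M(r) = 13.

M_tri(2) = 13; |p(2)| = 13; equality at z=2: yes.


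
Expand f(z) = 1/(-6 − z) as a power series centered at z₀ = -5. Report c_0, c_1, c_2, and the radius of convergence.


Let w = z − z₀, so z = z₀ + w.
Then -6 − z = -6 − (z₀ + w) = (-6 − z₀) − w = -1 − w.
f(z) = 1/(-1 − w) = (1/(-1)) · 1/(1 − w/(-1)) = Σ_{n≥0} w^n / (-1)^(n+1).
So c_n = 1/(-1)^(n+1):
  c_0 = 1/(-1)^1 = -1.
  c_1 = 1/(-1)^2 = 1.
  c_2 = 1/(-1)^3 = -1.
The series is valid for |w/d| < 1, i.e. |z − z₀| < |d|.
Radius of convergence: R = |-6 − z₀| = |-1| = 1 (distance from z₀ to the singularity z = -6).

c_0 = -1, c_1 = 1, c_2 = -1; R = 1.


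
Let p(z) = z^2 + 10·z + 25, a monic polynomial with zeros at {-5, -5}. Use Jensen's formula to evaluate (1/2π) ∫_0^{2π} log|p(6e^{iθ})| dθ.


Zeros: -5, -5; r = 6.
Inside |z| < r: -5, -5. Outside (|z| ≥ r): ∅.
p(0) = 25, so log|p(0)| = log(25) = 3.2189.
Apply Jensen: I(r) = log|p(0)| + Σ_k log(r/|z_k|), summed over zeros inside |z| < r.
  log(r/|z_k|) for z_k = -5: log(6/5) = 0.1823
  log(r/|z_k|) for z_k = -5: log(6/5) = 0.1823
Sum over inside zeros: 0.3646.
I(r) = log|p(0)| + (inside sum) = 3.2189 + 0.3646 = 3.5835.
Closed form (all zeros inside, monic): I(r) = n·log(r) = 2·log(6) = 3.5835. ✓

I(r) ≈ 3.5835.


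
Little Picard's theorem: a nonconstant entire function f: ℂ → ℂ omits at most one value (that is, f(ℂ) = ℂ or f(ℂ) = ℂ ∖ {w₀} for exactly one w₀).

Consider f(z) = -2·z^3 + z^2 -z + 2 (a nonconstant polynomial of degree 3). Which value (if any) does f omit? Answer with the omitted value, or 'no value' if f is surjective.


Little Picard bounds the complement of f(ℂ) to at most one point.
For every w ∈ ℂ, the equation p(z) − w = 0 is a nonconstant polynomial in z and hence has at least one root by the fundamental theorem of algebra. So p is surjective onto ℂ, omitting no value.

Omitted value: no value.


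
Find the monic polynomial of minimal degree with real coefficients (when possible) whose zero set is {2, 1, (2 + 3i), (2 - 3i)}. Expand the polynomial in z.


The polynomial is p(z) = ∏_{α ∈ S} (z − α), where S = {2, 1, (2 + 3i), (2 - 3i)}.
Expanding the product yields: p(z) = z^4 -7·z^3 + 27·z^2 -47·z + 26.
Note conjugate pairs combine to real quadratics: (z − (2+3i))(z − (2−3i)) = z² − 4z + 13.
The resulting polynomial has degree 4 and real coefficients as required.

p(z) = z^4 -7·z^3 + 27·z^2 -47·z + 26.


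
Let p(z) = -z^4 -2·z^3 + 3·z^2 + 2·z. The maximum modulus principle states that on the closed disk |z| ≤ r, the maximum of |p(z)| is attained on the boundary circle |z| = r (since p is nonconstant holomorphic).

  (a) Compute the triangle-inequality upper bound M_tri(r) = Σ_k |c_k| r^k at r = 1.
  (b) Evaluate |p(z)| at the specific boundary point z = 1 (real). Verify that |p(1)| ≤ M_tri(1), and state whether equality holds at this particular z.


Coefficients: c_0 = 0, c_1 = 2, c_2 = 3, c_3 = -2, c_4 = -1. Radius r = 1.
Part (a). Triangle bound: M_tri(r) = Σ_k |c_k| r^k
  = |0|·1^0 + |2|·1^1 + |3|·1^2 + |-2|·1^3 + |-1|·1^4
  = 0 + 2 + 3 + 2 + 1 = 8.
This bounds M(r) := max_{|z|=r} |p(z)| from above; equality holds iff all terms c_k z^k can be made to align in phase at a single z on |z|=r.
Part (b). At z = 1 (real, on the circle |z| = r):
  p(1) = (0)·1^0 + (2)·1^1 + (3)·1^2 + (-2)·1^3 + (-1)·1^4 = 2.
  |p(1)| = 2.
Check: |p(1)| = 2 ≤ 8 = M_tri(1). ✓ Equality does not hold at z = 1 (the coefficients have mixed signs, so the terms do not all align in phase there).

M_tri(1) = 8; |p(1)| = 2; equality at z=1: no.


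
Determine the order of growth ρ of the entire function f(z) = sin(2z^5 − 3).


Write sin(w) = (e^{iw} ± e^{−iw})/(2 or 2i), so |sin(w)| ≤ e^{|w|}. With w = 2z^5 − 3, |w| ≤ 2r^5 + 3 on |z|=r, giving M(r) ≤ e^{2r^5 + 3} and ρ ≤ 5. For the lower bound, choose z on |z|=r with 2z^5 purely imaginary of modulus 2r^5; then |sin(2z^5 − 3)| grows like e^{2r^5}/2, so ρ ≥ 5. Hence ρ = 5.
Therefore ρ = 5.

Order ρ = 5.


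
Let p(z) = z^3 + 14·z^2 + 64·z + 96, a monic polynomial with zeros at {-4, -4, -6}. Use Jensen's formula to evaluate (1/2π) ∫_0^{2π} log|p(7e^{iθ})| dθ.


Zeros: -6, -4, -4; r = 7.
Inside |z| < r: -6, -4, -4. Outside (|z| ≥ r): ∅.
p(0) = 96, so log|p(0)| = log(96) = 4.5643.
Apply Jensen: I(r) = log|p(0)| + Σ_k log(r/|z_k|), summed over zeros inside |z| < r.
  log(r/|z_k|) for z_k = -4: log(7/4) = 0.5596
  log(r/|z_k|) for z_k = -4: log(7/4) = 0.5596
  log(r/|z_k|) for z_k = -6: log(7/6) = 0.1542
Sum over inside zeros: 1.2734.
I(r) = log|p(0)| + (inside sum) = 4.5643 + 1.2734 = 5.8377.
Closed form (all zeros inside, monic): I(r) = n·log(r) = 3·log(7) = 5.8377. ✓

I(r) ≈ 5.8377.


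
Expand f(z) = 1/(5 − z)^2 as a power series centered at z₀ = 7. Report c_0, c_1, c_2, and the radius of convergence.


Let w = z − z₀, so z = z₀ + w.
Then 5 − z = 5 − (z₀ + w) = (5 − z₀) − w = -2 − w.
f(z) = 1/(-2 − w)^2 = (1/(-2)^2) · (1 − w/(-2))^{−2}.
By the binomial series (1−u)^{−2} = Σ_{n≥0} C(n+1, 1) u^n for |u|<1, with u = w/(-2):
  c_n = C(n+1, 1) / (-2)^(n+2).
  c_0 = 1/(-2)^2 = 1/4.
  c_1 = 2/(-2)^3 = -1/4.
  c_2 = 3/(-2)^4 = 3/16.
The series is valid for |w/d| < 1, i.e. |z − z₀| < |d|.
Radius of convergence: R = |5 − z₀| = |-2| = 2 (distance from z₀ to the singularity z = 5).

c_0 = 1/4, c_1 = -1/4, c_2 = 3/16; R = 2.


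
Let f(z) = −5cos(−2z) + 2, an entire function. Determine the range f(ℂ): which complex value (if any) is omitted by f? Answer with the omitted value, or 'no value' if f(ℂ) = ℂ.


Little Picard bounds the complement of f(ℂ) to at most one point.
cos is entire and surjective onto ℂ: for every w ∈ ℂ, cos(ζ) = w has a solution ζ ∈ ℂ (e.g., via the complex inverse arccos). With ζ = −2z this gives z = ζ/(-2). Then -5·cos(−2z) takes every value in -5·ℂ = ℂ, and adding 2 is a bijection of ℂ. So f is surjective and omits no value. (Note: only on the real line is cos bounded by [−1, 1].)

Omitted value: no value.


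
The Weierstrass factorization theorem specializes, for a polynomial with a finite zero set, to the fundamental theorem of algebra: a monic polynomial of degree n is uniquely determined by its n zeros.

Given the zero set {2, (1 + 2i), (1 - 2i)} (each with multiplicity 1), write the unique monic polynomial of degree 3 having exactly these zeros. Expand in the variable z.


The polynomial is p(z) = ∏_{α ∈ S} (z − α), where S = {2, (1 + 2i), (1 - 2i)}.
Expanding the product yields: p(z) = z^3 -4·z^2 + 9·z -10.
Note conjugate pairs combine to real quadratics: (z − (1+2i))(z − (1−2i)) = z² − 2z + 5.
The resulting polynomial has degree 3 and real coefficients as required.

p(z) = z^3 -4·z^2 + 9·z -10.


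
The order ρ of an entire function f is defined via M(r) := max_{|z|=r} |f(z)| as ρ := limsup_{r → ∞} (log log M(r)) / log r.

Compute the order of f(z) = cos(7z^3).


Write cos(w) = (e^{iw} ± e^{−iw})/(2 or 2i), so |cos(w)| ≤ e^{|w|}. With w = 7z^3, |w| ≤ 7r^3 + 0 on |z|=r, giving M(r) ≤ e^{7r^3 + 0} and ρ ≤ 3. For the lower bound, choose z on |z|=r with 7z^3 purely imaginary of modulus 7r^3; then |cos(7z^3)| grows like e^{7r^3}/2, so ρ ≥ 3. Hence ρ = 3.
Therefore ρ = 3.

Order ρ = 3.


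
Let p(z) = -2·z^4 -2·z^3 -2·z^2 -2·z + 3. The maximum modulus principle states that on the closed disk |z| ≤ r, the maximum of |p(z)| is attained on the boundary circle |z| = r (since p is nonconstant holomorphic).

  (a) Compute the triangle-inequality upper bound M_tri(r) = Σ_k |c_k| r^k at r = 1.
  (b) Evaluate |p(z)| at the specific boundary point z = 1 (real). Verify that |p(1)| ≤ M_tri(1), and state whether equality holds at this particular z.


Coefficients: c_0 = 3, c_1 = -2, c_2 = -2, c_3 = -2, c_4 = -2. Radius r = 1.
Part (a). Triangle bound: M_tri(r) = Σ_k |c_k| r^k
  = |3|·1^0 + |-2|·1^1 + |-2|·1^2 + |-2|·1^3 + |-2|·1^4
  = 3 + 2 + 2 + 2 + 2 = 11.
This bounds M(r) := max_{|z|=r} |p(z)| from above; equality holds iff all terms c_k z^k can be made to align in phase at a single z on |z|=r.
Part (b). At z = 1 (real, on the circle |z| = r):
  p(1) = (3)·1^0 + (-2)·1^1 + (-2)·1^2 + (-2)·1^3 + (-2)·1^4 = -5.
  |p(1)| = 5.
Check: |p(1)| = 5 ≤ 11 = M_tri(1). ✓ Equality does not hold at z = 1 (the coefficients have mixed signs, so the terms do not all align in phase there).

M_tri(1) = 11; |p(1)| = 5; equality at z=1: no.


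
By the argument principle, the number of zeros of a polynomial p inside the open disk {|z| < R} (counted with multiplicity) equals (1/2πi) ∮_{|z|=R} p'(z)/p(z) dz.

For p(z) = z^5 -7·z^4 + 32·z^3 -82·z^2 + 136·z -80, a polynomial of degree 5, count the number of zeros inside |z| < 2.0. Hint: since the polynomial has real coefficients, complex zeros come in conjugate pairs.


The zeros of p are: 1, (1 + 3i), (1 - 3i), (2 + 2i), (2 - 2i).
Their magnitudes are: 1, 3.162, 3.162, 2.828, 2.828.
Zeros with |z| < R = 2.0: 1.
Count = 1.
By the argument principle, (1/2πi) ∮_{|z|=R} p'(z)/p(z) dz equals exactly this count.

Number of zeros inside |z| < 2.0: 1.


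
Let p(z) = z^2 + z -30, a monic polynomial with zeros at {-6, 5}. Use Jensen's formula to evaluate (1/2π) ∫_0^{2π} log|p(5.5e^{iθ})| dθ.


Zeros: -6, 5; r = 5.5.
Inside |z| < r: 5. Outside (|z| ≥ r): -6.
p(0) = -30, so log|p(0)| = log(30) = 3.4012.
Apply Jensen: I(r) = log|p(0)| + Σ_k log(r/|z_k|), summed over zeros inside |z| < r.
  log(r/|z_k|) for z_k = 5: log(5.5/5) = 0.0953
  Outside zeros (-6) contribute nothing to the Jensen sum.
Sum over inside zeros: 0.0953.
I(r) = log|p(0)| + (inside sum) = 3.4012 + 0.0953 = 3.4965.
Note: since some zeros are outside |z| ≤ r, the simplified n·log(r) form does NOT apply — only the inside zeros contribute.

I(r) ≈ 3.4965.


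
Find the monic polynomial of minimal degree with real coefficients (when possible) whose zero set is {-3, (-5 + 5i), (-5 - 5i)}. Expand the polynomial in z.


The polynomial is p(z) = ∏_{α ∈ S} (z − α), where S = {-3, (-5 + 5i), (-5 - 5i)}.
Expanding the product yields: p(z) = z^3 + 13·z^2 + 80·z + 150.
Note conjugate pairs combine to real quadratics: (z − (-5+5i))(z − (-5−5i)) = z² + 10z + 50.
The resulting polynomial has degree 3 and real coefficients as required.

p(z) = z^3 + 13·z^2 + 80·z + 150.


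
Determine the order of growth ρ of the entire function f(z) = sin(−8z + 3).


sin(w) is a linear combination of e^{iw} and e^{−iw} (or e^w, e^{−w} in the hyperbolic case), so |sin(w)| ≤ e^{|w|}. With w = −8z + 3, |w| ≤ 8|z| + 3 = 8r + 3 on |z| = r, giving M(r) ≤ e^{8r + 3}, so ρ ≤ 1. On a suitable ray (z = it for sin/cos; z = t for sinh/cosh, t real → ∞), |sin(−8z + 3)| grows like e^{8|t|}/2, so ρ ≥ 1. Hence ρ = 1.
Therefore ρ = 1.

Order ρ = 1.


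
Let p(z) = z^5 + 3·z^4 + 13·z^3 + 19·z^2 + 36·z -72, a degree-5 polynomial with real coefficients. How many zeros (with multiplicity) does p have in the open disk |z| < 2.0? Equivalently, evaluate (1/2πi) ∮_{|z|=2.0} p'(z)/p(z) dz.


The zeros of p are: 1, (0 + 3i), (0 - 3i), (-2 + 2i), (-2 - 2i).
Their magnitudes are: 1, 3, 3, 2.828, 2.828.
Zeros with |z| < R = 2.0: 1.
Count = 1.
By the argument principle, (1/2πi) ∮_{|z|=R} p'(z)/p(z) dz equals exactly this count.

Number of zeros inside |z| < 2.0: 1.


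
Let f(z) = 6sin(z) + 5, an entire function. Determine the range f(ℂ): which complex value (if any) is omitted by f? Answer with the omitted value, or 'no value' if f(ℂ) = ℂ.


Little Picard bounds the complement of f(ℂ) to at most one point.
sin is entire and surjective onto ℂ: for every w ∈ ℂ, sin(ζ) = w has a solution ζ ∈ ℂ (e.g., via the complex inverse arcsin). With ζ = z this gives z = ζ/(1). Then 6·sin(z) takes every value in 6·ℂ = ℂ, and adding 5 is a bijection of ℂ. So f is surjective and omits no value. (Note: only on the real line is sin bounded by [−1, 1].)

Omitted value: no value.


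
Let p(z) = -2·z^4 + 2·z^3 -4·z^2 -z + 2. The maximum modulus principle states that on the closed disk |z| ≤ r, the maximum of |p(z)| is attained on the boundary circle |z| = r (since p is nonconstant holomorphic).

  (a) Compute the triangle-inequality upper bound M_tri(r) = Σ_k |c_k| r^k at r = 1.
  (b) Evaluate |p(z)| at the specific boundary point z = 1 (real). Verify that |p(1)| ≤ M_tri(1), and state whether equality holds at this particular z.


Coefficients: c_0 = 2, c_1 = -1, c_2 = -4, c_3 = 2, c_4 = -2. Radius r = 1.
Part (a). Triangle bound: M_tri(r) = Σ_k |c_k| r^k
  = |2|·1^0 + |-1|·1^1 + |-4|·1^2 + |2|·1^3 + |-2|·1^4
  = 2 + 1 + 4 + 2 + 2 = 11.
This bounds M(r) := max_{|z|=r} |p(z)| from above; equality holds iff all terms c_k z^k can be made to align in phase at a single z on |z|=r.
Part (b). At z = 1 (real, on the circle |z| = r):
  p(1) = (2)·1^0 + (-1)·1^1 + (-4)·1^2 + (2)·1^3 + (-2)·1^4 = -3.
  |p(1)| = 3.
Check: |p(1)| = 3 ≤ 11 = M_tri(1). ✓ Equality does not hold at z = 1 (the coefficients have mixed signs, so the terms do not all align in phase there).

M_tri(1) = 11; |p(1)| = 3; equality at z=1: no.


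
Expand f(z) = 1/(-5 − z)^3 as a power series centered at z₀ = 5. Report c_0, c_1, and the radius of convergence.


Let w = z − z₀, so z = z₀ + w.
Then -5 − z = -5 − (z₀ + w) = (-5 − z₀) − w = -10 − w.
f(z) = 1/(-10 − w)^3 = (1/(-10)^3) · (1 − w/(-10))^{−3}.
By the binomial series (1−u)^{−3} = Σ_{n≥0} C(n+2, 2) u^n for |u|<1, with u = w/(-10):
  c_n = C(n+2, 2) / (-10)^(n+3).
  c_0 = 1/(-10)^3 = -1/1000.
  c_1 = 3/(-10)^4 = 3/10000.
The series is valid for |w/d| < 1, i.e. |z − z₀| < |d|.
Radius of convergence: R = |-5 − z₀| = |-10| = 10 (distance from z₀ to the singularity z = -5).

c_0 = -1/1000, c_1 = 3/10000; R = 10.


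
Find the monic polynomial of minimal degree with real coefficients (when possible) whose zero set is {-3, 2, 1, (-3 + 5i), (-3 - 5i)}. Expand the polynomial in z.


The polynomial is p(z) = ∏_{α ∈ S} (z − α), where S = {-3, 2, 1, (-3 + 5i), (-3 - 5i)}.
Expanding the product yields: p(z) = z^5 + 6·z^4 + 27·z^3 -36·z^2 -202·z + 204.
Note conjugate pairs combine to real quadratics: (z − (-3+5i))(z − (-3−5i)) = z² + 6z + 34.
The resulting polynomial has degree 5 and real coefficients as required.

p(z) = z^5 + 6·z^4 + 27·z^3 -36·z^2 -202·z + 204.


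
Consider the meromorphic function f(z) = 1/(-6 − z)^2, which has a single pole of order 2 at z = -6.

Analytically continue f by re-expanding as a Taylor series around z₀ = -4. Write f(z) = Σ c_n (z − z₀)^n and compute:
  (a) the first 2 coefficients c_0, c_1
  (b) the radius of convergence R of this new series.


Let w = z − z₀, so z = z₀ + w.
Then -6 − z = -6 − (z₀ + w) = (-6 − z₀) − w = -2 − w.
f(z) = 1/(-2 − w)^2 = (1/(-2)^2) · (1 − w/(-2))^{−2}.
By the binomial series (1−u)^{−2} = Σ_{n≥0} C(n+1, 1) u^n for |u|<1, with u = w/(-2):
  c_n = C(n+1, 1) / (-2)^(n+2).
  c_0 = 1/(-2)^2 = 1/4.
  c_1 = 2/(-2)^3 = -1/4.
The series is valid for |w/d| < 1, i.e. |z − z₀| < |d|.
Radius of convergence: R = |-6 − z₀| = |-2| = 2 (distance from z₀ to the singularity z = -6).

c_0 = 1/4, c_1 = -1/4; R = 2.


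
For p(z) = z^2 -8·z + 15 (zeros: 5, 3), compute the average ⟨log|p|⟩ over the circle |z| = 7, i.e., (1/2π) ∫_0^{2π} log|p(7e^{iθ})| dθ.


Zeros: 3, 5; r = 7.
Inside |z| < r: 3, 5. Outside (|z| ≥ r): ∅.
p(0) = 15, so log|p(0)| = log(15) = 2.7081.
Apply Jensen: I(r) = log|p(0)| + Σ_k log(r/|z_k|), summed over zeros inside |z| < r.
  log(r/|z_k|) for z_k = 5: log(7/5) = 0.3365
  log(r/|z_k|) for z_k = 3: log(7/3) = 0.8473
Sum over inside zeros: 1.1838.
I(r) = log|p(0)| + (inside sum) = 2.7081 + 1.1838 = 3.8918.
Closed form (all zeros inside, monic): I(r) = n·log(r) = 2·log(7) = 3.8918. ✓

I(r) ≈ 3.8918.
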